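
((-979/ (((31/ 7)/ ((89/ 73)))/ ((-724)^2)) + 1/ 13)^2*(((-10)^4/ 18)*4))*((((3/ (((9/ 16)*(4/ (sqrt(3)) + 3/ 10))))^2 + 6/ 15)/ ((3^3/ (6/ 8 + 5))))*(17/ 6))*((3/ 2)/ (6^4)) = 94176518941110511790286320963964151625/ 505808119156144471524 - 1080635389130366503091241055840000000*sqrt(3)/ 42150676596345372627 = 141784861578709610.09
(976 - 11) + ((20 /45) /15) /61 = 7946779 /8235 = 965.00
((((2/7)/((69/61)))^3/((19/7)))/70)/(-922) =-453962/4934758717665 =-0.00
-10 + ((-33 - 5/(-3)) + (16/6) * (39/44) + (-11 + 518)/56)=-55285/1848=-29.92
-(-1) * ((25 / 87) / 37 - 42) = -135173 / 3219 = -41.99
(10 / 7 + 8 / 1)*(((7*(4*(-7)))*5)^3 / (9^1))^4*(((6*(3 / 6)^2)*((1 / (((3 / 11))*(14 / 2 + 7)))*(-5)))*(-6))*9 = 9688849344072531024465920000000000000 / 81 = 119615424000895444746492800000000000.00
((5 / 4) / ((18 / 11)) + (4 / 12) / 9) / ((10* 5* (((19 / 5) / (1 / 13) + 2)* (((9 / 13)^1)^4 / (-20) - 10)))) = -4941053 / 158729930316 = -0.00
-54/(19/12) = -648/19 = -34.11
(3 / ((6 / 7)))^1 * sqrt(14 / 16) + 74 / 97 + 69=7 * sqrt(14) / 8 + 6767 / 97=73.04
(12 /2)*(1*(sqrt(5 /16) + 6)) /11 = 3*sqrt(5) /22 + 36 /11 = 3.58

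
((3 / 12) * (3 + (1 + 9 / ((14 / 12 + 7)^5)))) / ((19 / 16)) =4519883920 / 5367029731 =0.84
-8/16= -0.50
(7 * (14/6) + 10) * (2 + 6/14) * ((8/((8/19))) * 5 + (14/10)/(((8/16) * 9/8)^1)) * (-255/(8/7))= -100159597/72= -1391105.51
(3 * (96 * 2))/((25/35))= 4032/5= 806.40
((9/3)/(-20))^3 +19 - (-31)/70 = 1088611/56000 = 19.44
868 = 868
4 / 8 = 1 / 2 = 0.50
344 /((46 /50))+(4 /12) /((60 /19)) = 1548437 /4140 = 374.02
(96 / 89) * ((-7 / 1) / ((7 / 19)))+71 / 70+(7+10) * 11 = 1043649 / 6230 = 167.52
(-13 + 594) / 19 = 581 / 19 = 30.58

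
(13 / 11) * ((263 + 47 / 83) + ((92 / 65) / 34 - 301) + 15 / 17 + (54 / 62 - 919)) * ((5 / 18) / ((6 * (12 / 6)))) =-1357097791 / 51964308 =-26.12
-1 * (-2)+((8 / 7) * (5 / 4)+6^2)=276 / 7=39.43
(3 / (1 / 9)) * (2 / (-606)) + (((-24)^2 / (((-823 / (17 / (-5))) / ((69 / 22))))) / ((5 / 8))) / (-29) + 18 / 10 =861198048 / 662905925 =1.30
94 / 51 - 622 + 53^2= 111631 / 51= 2188.84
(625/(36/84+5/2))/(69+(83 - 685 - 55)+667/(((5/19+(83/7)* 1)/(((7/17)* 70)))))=0.21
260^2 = 67600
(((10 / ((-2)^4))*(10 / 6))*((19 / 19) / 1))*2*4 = 25 / 3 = 8.33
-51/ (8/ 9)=-459/ 8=-57.38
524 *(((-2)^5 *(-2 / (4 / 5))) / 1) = 41920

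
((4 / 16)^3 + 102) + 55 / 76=124931 / 1216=102.74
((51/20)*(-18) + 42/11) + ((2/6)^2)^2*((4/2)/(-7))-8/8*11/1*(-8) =2863697/62370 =45.91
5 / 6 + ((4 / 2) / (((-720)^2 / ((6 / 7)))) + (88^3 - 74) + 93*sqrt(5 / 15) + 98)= 31*sqrt(3) + 206084642401 / 302400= 681550.53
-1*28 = -28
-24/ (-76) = 6/ 19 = 0.32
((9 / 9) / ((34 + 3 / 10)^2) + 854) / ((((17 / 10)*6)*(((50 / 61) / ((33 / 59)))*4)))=1982851299 / 138825820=14.28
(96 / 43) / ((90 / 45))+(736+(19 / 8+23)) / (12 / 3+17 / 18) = 2374305 / 15308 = 155.10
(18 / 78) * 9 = 27 / 13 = 2.08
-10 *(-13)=130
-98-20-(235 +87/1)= -440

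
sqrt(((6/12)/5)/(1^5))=sqrt(10)/10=0.32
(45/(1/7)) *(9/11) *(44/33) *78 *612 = 16403825.45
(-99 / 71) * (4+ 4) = -792 / 71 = -11.15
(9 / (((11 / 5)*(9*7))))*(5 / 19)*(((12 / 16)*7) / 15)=5 / 836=0.01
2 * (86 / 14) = 86 / 7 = 12.29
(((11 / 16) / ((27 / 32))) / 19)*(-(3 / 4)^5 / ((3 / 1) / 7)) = -231 / 9728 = -0.02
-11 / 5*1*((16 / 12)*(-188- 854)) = 45848 / 15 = 3056.53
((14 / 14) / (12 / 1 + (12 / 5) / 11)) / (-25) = -11 / 3360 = -0.00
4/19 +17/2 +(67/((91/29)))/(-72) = 1047439/124488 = 8.41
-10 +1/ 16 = -159/ 16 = -9.94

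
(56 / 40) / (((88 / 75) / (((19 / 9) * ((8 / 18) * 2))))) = 665 / 297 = 2.24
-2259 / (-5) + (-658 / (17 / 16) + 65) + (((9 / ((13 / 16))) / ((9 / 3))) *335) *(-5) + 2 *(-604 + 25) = -8226846 / 1105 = -7445.11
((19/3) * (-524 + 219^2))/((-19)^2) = 47437/57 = 832.23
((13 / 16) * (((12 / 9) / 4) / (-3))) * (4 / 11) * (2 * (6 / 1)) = -13 / 33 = -0.39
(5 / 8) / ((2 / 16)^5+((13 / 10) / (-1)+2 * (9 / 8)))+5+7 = 1970236 / 155653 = 12.66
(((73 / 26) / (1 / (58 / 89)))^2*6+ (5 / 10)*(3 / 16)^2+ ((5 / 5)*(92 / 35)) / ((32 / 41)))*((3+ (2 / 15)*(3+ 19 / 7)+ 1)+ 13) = 210029966520799 / 503760391680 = 416.92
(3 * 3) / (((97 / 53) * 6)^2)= 2809 / 37636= 0.07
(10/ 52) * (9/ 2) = 45/ 52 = 0.87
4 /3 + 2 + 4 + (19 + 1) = 82 /3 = 27.33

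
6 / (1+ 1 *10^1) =6 / 11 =0.55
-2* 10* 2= -40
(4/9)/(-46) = -2/207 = -0.01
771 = 771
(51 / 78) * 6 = 51 / 13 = 3.92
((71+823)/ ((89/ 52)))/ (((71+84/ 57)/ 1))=294424/ 40851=7.21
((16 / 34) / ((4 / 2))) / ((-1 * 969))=-4 / 16473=-0.00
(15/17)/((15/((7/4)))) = 7/68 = 0.10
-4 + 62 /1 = 58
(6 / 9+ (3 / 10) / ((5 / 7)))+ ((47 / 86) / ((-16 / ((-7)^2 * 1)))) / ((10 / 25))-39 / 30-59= -13085257 / 206400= -63.40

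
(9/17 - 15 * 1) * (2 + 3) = -1230/17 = -72.35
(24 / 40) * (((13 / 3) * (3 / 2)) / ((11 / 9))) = 351 / 110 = 3.19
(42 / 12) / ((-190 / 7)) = -49 / 380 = -0.13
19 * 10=190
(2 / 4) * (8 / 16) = 0.25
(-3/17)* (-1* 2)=6/17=0.35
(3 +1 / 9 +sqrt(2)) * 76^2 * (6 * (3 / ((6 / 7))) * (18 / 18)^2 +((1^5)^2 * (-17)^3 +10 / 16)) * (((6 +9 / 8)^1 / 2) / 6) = -1878796703 / 36 -268399529 * sqrt(2) / 16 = -75912188.18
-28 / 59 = -0.47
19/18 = 1.06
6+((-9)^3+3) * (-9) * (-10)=-65334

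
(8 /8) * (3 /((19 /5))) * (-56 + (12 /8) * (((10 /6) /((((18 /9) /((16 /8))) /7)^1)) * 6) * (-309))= -25658.68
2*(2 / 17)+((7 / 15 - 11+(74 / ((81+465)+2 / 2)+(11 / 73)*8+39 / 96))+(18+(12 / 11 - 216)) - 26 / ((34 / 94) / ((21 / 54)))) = -2509815901951 / 10752619680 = -233.41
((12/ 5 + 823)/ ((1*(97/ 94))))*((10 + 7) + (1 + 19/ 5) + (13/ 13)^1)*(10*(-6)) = -530699184/ 485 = -1094225.12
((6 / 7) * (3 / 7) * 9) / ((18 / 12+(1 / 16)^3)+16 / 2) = 221184 / 635579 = 0.35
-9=-9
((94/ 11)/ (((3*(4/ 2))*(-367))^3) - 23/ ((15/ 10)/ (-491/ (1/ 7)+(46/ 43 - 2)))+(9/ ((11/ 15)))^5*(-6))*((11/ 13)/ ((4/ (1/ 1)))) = -59811565774880104946693/ 174769034934512304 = -342232.05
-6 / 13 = -0.46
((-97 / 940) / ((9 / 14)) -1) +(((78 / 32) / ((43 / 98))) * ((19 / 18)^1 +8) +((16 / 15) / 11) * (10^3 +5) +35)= 2906743589 / 16006320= 181.60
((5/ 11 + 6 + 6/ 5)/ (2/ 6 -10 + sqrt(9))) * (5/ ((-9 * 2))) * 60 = 19.14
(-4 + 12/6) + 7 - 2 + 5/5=4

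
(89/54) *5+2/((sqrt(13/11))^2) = 9.93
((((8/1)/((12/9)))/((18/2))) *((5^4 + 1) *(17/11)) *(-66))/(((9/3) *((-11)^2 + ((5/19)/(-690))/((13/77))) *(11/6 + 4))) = -2901945696/144351515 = -20.10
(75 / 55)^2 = 225 / 121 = 1.86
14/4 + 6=19/2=9.50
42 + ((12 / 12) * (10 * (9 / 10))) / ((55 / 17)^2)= 129651 / 3025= 42.86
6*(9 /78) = 9 /13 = 0.69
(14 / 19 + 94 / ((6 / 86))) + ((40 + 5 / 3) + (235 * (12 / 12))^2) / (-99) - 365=2397265 / 5643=424.82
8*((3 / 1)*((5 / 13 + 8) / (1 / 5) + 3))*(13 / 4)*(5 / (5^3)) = 3504 / 25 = 140.16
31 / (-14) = -31 / 14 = -2.21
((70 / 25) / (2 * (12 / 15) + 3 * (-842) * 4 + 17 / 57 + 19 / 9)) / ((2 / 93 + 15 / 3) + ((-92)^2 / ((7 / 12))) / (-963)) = 27793143 / 1007118572246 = 0.00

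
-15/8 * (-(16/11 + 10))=945/44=21.48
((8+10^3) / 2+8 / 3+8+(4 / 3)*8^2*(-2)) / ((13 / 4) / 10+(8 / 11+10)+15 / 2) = 151360 / 8163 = 18.54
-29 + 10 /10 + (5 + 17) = -6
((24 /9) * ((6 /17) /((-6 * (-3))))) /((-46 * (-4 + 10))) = -0.00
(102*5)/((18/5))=425/3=141.67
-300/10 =-30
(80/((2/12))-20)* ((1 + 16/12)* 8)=25760/3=8586.67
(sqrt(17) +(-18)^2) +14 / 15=sqrt(17) +4874 / 15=329.06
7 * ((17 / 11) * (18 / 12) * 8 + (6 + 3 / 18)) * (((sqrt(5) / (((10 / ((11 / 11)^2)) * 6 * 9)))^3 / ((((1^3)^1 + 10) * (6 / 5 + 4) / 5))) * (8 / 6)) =11417 * sqrt(5) / 17833742784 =0.00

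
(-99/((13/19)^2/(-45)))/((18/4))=357390/169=2114.73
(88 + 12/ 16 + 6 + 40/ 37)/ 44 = 14183/ 6512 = 2.18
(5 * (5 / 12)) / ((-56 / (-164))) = 1025 / 168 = 6.10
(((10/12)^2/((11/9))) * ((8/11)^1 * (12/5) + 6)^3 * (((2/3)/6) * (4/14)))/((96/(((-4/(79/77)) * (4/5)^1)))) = -715822/2628725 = -0.27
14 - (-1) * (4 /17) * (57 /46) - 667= -255209 /391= -652.71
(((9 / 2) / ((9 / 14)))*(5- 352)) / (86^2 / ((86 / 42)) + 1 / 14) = -34006 / 50569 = -0.67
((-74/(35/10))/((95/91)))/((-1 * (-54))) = -962/2565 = -0.38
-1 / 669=-0.00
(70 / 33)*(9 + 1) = 700 / 33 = 21.21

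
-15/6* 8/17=-20/17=-1.18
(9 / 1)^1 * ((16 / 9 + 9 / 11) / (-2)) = -257 / 22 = -11.68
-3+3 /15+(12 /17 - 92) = -7998 /85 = -94.09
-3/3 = -1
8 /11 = 0.73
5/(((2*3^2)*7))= 5/126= 0.04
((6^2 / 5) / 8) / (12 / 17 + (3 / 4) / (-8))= 272 / 185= 1.47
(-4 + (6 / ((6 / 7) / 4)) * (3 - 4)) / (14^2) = -8 / 49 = -0.16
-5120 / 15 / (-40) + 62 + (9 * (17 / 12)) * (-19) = -10303 / 60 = -171.72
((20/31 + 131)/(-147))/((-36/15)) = 2915/7812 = 0.37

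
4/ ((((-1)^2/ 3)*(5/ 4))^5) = 995328/ 3125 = 318.50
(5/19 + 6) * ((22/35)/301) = 374/28595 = 0.01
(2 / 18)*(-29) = -29 / 9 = -3.22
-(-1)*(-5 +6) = 1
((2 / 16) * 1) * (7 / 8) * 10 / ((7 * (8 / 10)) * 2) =25 / 256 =0.10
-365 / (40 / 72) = -657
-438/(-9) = 146/3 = 48.67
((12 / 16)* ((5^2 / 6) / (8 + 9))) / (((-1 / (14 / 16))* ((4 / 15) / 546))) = -716625 / 2176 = -329.33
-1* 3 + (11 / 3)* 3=8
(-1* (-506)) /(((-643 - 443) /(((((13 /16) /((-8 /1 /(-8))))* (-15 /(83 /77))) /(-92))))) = -55055 /961472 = -0.06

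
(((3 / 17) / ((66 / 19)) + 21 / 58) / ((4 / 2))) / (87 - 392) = -2239 / 3308030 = -0.00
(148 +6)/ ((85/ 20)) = 616/ 17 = 36.24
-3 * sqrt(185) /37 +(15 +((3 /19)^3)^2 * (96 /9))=705695991 /47045881 - 3 * sqrt(185) /37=13.90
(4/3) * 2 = 8/3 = 2.67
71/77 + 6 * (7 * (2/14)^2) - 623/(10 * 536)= 686349/412720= 1.66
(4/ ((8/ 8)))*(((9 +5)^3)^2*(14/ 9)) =421654016/ 9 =46850446.22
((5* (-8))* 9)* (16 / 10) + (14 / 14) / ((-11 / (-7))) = -6329 / 11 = -575.36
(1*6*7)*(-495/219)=-6930/73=-94.93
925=925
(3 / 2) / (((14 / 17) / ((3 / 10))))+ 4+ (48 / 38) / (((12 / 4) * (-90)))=217459 / 47880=4.54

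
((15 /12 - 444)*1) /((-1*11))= 161 /4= 40.25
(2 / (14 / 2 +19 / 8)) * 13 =208 / 75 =2.77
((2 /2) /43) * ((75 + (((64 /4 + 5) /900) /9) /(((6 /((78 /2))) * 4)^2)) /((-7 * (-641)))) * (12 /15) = 12961183 /41675256000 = 0.00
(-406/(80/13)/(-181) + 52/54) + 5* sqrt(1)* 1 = 1236893/195480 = 6.33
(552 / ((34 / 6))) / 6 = 276 / 17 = 16.24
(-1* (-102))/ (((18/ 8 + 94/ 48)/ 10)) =24480/ 101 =242.38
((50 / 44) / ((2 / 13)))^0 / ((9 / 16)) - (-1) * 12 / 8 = 59 / 18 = 3.28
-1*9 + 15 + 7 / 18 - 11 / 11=97 / 18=5.39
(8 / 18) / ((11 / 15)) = 0.61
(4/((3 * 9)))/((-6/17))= -0.42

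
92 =92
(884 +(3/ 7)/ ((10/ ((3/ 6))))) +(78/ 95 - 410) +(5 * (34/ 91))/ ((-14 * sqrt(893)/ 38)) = 1263081/ 2660 - 170 * sqrt(893)/ 29939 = 474.67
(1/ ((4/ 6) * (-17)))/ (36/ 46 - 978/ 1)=23/ 254728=0.00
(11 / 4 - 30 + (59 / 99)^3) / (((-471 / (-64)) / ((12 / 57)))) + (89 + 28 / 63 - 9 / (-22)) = 1547001012259 / 17366411502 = 89.08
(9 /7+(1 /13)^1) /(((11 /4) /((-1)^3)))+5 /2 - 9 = -14005 /2002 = -7.00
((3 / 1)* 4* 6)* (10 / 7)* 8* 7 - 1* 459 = 5301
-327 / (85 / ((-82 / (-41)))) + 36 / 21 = -3558 / 595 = -5.98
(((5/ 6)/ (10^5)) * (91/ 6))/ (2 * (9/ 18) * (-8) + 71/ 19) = -1729/ 58320000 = -0.00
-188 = -188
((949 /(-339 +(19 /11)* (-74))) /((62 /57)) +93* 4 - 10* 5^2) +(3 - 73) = 1227709 /24490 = 50.13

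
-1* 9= -9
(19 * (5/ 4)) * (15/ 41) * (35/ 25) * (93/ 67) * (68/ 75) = 210273/ 13735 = 15.31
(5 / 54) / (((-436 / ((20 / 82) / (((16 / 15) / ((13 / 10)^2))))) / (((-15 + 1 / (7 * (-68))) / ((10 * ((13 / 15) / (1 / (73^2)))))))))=464165 / 17412223911936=0.00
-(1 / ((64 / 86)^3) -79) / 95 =501833 / 622592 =0.81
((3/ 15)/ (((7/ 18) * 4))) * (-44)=-198/ 35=-5.66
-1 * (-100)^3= 1000000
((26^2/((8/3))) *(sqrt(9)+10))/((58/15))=98865/116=852.28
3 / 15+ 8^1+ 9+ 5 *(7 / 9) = 949 / 45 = 21.09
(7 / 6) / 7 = 1 / 6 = 0.17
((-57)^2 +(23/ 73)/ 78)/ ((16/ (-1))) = -18499829/ 91104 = -203.06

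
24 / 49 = 0.49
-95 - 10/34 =-1620/17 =-95.29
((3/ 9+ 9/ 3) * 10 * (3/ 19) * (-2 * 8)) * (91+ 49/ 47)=-6921600/ 893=-7750.95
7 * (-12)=-84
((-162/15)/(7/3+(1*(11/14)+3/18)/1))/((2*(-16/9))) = 1701/1840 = 0.92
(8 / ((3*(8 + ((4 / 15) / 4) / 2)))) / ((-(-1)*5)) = 16 / 241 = 0.07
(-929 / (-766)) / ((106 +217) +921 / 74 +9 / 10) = 171865 / 47663584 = 0.00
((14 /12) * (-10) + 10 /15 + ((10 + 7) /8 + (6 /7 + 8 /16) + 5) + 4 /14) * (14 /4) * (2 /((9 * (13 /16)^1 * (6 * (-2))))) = 0.18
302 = 302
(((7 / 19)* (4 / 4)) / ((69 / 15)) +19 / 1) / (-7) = -8338 / 3059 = -2.73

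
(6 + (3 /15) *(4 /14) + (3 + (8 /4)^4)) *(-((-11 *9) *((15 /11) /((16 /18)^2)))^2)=-20973319065 /28672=-731491.32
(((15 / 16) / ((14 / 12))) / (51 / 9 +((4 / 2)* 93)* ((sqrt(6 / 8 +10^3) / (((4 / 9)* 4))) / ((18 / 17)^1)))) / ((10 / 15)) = -25920 / 37079983381 +225990* sqrt(4003) / 37079983381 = 0.00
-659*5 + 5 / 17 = -3294.71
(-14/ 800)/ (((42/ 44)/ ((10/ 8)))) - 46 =-46.02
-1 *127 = -127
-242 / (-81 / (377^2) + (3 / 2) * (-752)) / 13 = 0.02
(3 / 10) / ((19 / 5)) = 3 / 38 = 0.08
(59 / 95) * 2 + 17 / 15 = 2.38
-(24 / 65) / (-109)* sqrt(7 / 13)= 24* sqrt(91) / 92105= 0.00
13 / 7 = 1.86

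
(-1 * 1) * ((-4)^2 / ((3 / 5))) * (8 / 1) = -640 / 3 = -213.33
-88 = -88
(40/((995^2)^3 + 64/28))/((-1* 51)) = -280/346422985840186828941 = -0.00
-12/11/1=-12/11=-1.09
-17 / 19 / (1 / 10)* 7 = -1190 / 19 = -62.63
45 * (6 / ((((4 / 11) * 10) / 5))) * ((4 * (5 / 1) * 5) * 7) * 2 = 519750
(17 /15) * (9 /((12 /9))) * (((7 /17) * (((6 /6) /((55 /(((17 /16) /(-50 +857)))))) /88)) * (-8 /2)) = -357 /104156800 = -0.00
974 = 974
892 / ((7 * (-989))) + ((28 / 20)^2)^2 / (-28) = -4604589 / 17307500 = -0.27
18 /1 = 18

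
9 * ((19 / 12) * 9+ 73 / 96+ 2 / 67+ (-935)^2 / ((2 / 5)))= 42172904217 / 2144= 19670197.86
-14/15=-0.93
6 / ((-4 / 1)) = -1.50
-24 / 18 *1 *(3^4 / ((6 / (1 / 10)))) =-9 / 5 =-1.80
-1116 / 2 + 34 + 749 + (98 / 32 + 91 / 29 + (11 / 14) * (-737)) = -1129885 / 3248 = -347.87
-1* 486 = -486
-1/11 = -0.09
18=18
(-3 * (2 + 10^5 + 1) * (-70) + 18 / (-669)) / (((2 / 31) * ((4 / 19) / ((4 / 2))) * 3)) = 229864145423 / 223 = 1030780921.18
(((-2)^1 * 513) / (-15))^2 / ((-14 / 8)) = -467856 / 175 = -2673.46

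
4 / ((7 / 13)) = 52 / 7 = 7.43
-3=-3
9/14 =0.64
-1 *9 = -9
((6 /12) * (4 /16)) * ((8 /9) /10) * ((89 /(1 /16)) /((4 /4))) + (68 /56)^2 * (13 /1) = 308617 /8820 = 34.99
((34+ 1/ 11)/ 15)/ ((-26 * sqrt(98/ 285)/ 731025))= -18275625 * sqrt(570)/ 4004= -108972.17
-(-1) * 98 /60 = 49 /30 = 1.63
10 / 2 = 5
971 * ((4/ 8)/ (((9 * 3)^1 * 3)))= 971/ 162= 5.99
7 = 7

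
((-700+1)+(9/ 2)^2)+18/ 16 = -5421/ 8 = -677.62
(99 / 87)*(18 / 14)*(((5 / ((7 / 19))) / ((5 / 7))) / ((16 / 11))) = 62073 / 3248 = 19.11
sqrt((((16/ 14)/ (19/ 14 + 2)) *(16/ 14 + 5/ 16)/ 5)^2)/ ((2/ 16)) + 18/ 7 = 5534/ 1645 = 3.36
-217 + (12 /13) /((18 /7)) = -8449 /39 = -216.64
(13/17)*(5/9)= 65/153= 0.42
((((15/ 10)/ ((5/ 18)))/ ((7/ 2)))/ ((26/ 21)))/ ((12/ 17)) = 459/ 260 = 1.77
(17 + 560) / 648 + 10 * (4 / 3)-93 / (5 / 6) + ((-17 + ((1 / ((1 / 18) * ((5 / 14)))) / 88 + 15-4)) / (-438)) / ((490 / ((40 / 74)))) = -91863136837 / 943383672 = -97.38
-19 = -19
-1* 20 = -20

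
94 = 94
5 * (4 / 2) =10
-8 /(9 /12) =-10.67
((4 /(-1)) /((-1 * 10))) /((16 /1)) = 1 /40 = 0.02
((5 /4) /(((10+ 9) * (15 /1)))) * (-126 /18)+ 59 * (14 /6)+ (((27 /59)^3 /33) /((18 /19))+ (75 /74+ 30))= 3214239157381 /19058349684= 168.65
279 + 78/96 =4477/16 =279.81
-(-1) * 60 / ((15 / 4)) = 16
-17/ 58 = -0.29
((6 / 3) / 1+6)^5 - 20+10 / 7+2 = 229260 / 7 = 32751.43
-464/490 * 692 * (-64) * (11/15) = 113022976/3675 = 30754.55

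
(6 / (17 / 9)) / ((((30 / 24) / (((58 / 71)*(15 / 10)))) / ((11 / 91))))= 206712 / 549185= 0.38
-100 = -100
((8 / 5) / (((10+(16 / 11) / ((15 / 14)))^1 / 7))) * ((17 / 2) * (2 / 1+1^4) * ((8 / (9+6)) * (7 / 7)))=62832 / 4685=13.41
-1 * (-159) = 159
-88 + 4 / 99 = -8708 / 99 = -87.96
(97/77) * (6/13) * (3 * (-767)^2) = 1026126.47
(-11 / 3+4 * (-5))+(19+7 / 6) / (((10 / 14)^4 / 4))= 178889 / 625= 286.22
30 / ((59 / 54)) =1620 / 59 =27.46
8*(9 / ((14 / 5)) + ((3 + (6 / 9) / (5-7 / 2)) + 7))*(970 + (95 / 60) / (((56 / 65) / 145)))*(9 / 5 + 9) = 286000943 / 196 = 1459188.48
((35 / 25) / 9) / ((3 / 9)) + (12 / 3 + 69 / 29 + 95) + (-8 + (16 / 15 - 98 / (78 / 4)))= 169437 / 1885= 89.89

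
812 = 812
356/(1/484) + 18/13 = 2239970/13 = 172305.38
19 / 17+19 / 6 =437 / 102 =4.28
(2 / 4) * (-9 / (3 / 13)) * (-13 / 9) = 169 / 6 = 28.17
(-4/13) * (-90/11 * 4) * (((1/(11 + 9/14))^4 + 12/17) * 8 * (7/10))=39.81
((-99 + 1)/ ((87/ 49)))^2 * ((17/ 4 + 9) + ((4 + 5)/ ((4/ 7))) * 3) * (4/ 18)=2790163684/ 68121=40958.94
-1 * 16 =-16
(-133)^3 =-2352637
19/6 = 3.17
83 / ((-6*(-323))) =83 / 1938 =0.04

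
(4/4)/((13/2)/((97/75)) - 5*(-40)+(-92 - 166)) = -194/10277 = -0.02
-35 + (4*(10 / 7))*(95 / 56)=-1240 / 49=-25.31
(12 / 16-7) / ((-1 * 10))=5 / 8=0.62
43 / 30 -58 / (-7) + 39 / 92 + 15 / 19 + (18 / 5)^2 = 21926087 / 917700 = 23.89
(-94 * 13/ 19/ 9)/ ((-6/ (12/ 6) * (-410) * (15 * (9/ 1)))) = -611/ 14197275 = -0.00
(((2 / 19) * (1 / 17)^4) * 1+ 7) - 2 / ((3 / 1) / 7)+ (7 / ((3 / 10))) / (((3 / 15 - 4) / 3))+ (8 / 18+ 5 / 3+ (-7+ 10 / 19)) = -292072919 / 14282091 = -20.45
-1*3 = -3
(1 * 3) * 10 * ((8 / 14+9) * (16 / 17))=32160 / 119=270.25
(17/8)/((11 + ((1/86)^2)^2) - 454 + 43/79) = -9182899486/1912012322385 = -0.00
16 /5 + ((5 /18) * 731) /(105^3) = 13336571 /4167450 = 3.20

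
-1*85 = -85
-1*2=-2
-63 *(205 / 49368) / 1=-0.26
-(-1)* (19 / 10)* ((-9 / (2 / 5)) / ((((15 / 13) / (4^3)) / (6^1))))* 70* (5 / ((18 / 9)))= -2489760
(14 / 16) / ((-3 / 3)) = -7 / 8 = -0.88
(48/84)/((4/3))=3/7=0.43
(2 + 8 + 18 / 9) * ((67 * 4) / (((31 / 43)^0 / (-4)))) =-12864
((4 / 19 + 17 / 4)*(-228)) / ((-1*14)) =1017 / 14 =72.64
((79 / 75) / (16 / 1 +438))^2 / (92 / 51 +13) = 106097 / 291782962500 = 0.00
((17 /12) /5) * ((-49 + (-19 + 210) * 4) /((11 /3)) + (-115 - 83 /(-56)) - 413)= -63121 /672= -93.93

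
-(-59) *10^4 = 590000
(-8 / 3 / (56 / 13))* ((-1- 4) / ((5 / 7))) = 13 / 3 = 4.33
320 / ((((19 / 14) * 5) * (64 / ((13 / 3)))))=3.19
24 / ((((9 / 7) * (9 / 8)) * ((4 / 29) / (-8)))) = -25984 / 27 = -962.37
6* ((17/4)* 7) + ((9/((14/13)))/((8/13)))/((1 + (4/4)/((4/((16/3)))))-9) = 395277/2240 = 176.46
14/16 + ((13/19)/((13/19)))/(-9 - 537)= 1907/2184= 0.87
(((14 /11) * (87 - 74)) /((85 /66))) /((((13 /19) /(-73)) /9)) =-1048572 /85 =-12336.14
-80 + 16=-64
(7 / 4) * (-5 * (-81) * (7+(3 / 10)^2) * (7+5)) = 1206009 / 20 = 60300.45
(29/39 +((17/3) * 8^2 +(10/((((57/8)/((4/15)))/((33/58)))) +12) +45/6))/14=784089/28652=27.37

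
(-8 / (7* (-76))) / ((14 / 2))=2 / 931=0.00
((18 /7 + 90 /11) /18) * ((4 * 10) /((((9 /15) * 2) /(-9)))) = -13800 /77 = -179.22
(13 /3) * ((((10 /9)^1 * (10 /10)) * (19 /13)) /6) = 95 /81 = 1.17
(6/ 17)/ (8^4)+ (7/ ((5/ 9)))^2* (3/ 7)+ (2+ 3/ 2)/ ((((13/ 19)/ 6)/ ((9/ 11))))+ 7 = 12465635813/ 124467200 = 100.15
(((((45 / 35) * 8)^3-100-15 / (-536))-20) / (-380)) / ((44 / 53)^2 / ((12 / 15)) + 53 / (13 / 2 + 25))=-4500127036953 / 4493279788480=-1.00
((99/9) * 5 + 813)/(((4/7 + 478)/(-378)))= -1148364/1675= -685.59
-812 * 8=-6496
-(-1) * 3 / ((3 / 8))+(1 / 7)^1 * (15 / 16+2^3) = 1039 / 112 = 9.28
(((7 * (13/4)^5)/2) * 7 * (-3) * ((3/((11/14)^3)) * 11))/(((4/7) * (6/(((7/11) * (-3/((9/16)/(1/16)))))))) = 305775751099/2725888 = 112174.73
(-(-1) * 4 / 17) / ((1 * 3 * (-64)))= -1 / 816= -0.00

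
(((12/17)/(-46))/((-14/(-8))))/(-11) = 24/30107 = 0.00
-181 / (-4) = 181 / 4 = 45.25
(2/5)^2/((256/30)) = 3/160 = 0.02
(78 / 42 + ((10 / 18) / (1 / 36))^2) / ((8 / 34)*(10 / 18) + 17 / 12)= 1721556 / 6629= 259.70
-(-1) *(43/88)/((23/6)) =0.13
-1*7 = -7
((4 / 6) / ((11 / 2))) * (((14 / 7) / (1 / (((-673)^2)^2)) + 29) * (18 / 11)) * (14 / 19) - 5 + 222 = 137857224824179 / 2299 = 59963995138.83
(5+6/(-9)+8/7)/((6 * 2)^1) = 115/252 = 0.46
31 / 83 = 0.37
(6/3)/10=1/5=0.20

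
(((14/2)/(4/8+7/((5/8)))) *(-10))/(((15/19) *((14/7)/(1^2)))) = -1330/351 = -3.79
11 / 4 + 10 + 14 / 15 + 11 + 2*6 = 36.68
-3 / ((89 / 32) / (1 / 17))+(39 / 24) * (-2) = -20053 / 6052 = -3.31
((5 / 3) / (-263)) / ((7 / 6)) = -10 / 1841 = -0.01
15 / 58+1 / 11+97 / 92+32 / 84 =1100005 / 616308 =1.78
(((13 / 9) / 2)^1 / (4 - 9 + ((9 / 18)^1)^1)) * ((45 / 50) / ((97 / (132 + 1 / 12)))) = -4121 / 20952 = -0.20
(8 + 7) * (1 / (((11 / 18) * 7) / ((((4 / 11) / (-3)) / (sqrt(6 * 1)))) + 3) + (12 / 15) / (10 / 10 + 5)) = 285754 / 143309 - 10164 * sqrt(6) / 143309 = 1.82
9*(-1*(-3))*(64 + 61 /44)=77679 /44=1765.43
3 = 3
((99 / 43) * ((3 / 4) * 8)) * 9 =5346 / 43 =124.33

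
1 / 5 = 0.20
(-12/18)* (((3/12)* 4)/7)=-0.10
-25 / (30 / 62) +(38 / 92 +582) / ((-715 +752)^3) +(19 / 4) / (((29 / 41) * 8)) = -164816390485 / 3243412896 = -50.82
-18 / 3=-6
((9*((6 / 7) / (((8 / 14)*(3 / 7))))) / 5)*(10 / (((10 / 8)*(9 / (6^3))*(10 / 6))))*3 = 54432 / 25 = 2177.28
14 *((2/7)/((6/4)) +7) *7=2114/3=704.67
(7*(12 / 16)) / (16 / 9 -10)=-189 / 296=-0.64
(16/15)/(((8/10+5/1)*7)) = 0.03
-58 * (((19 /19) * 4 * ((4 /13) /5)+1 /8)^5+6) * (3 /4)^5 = -82.68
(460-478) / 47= -18 / 47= -0.38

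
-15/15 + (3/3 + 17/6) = 17/6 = 2.83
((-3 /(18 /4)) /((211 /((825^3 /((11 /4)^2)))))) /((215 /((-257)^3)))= 168048470700000 /9073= 18521819761.93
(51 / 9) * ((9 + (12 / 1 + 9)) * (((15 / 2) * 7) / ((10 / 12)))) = 10710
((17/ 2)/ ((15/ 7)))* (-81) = -3213/ 10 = -321.30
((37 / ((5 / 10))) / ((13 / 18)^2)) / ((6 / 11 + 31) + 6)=263736 / 69797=3.78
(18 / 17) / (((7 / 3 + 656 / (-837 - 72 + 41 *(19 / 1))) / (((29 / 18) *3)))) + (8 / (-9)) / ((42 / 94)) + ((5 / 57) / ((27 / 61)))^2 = -572041439644 / 149100765471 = -3.84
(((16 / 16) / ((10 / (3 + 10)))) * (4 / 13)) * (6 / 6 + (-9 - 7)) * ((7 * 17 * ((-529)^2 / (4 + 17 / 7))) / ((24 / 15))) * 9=-699322659 / 4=-174830664.75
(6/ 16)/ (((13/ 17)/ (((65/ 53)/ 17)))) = 15/ 424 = 0.04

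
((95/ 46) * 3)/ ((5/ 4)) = 114/ 23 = 4.96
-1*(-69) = 69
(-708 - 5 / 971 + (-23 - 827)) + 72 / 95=-143648273 / 92245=-1557.25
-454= -454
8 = 8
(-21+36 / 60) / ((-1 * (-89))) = -102 / 445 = -0.23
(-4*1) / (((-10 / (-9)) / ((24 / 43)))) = -432 / 215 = -2.01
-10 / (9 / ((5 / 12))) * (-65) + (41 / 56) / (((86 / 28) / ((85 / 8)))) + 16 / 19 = 23624237 / 705888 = 33.47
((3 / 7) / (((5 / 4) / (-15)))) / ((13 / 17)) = -612 / 91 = -6.73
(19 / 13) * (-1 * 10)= -190 / 13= -14.62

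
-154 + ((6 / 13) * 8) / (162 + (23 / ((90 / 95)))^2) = -487385362 / 3164941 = -154.00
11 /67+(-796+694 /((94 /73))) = -256.88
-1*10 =-10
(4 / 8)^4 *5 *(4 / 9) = 5 / 36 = 0.14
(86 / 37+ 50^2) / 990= 15431 / 6105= 2.53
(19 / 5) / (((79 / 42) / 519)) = 414162 / 395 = 1048.51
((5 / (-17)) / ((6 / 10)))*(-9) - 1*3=24 / 17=1.41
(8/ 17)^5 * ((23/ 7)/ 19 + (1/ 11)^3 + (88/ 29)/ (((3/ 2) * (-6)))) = -247507124224/ 65601657230571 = -0.00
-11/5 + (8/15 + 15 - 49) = -107/3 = -35.67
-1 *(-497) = 497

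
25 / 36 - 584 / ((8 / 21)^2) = -289687 / 72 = -4023.43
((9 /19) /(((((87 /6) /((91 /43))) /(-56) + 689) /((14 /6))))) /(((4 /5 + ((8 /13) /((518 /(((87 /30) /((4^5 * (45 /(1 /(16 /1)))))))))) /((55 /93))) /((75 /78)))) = 7805147750400000 /4047444102038468707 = 0.00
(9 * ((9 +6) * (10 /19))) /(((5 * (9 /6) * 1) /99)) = 17820 /19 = 937.89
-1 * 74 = -74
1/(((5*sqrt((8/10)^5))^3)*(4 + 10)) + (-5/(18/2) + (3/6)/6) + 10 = 9.53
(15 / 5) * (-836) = -2508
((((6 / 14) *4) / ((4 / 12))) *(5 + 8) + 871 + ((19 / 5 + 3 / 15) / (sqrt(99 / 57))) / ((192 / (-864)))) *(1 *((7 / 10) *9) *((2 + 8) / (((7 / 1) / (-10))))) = -590850 / 7 + 540 *sqrt(627) / 11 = -83177.91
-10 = -10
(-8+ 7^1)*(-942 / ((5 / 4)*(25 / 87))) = 327816 / 125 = 2622.53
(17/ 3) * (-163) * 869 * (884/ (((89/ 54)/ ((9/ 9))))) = -38316080088/ 89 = -430517753.80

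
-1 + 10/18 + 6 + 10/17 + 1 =1093/153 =7.14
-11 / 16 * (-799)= 8789 / 16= 549.31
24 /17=1.41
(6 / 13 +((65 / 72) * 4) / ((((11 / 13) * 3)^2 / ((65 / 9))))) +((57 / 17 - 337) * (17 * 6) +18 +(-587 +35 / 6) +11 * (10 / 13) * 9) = -39578368408 / 1146717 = -34514.50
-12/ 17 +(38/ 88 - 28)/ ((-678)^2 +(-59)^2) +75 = 89062231/ 1198780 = 74.29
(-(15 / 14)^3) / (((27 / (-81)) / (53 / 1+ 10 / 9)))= 547875 / 2744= 199.66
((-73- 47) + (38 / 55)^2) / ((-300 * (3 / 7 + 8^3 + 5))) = 632723 / 821741250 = 0.00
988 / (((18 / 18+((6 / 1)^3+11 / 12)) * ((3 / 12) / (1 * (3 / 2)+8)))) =450528 / 2615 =172.29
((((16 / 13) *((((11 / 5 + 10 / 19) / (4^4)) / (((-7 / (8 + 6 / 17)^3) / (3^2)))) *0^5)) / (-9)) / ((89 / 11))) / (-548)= 0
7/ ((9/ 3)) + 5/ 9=26/ 9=2.89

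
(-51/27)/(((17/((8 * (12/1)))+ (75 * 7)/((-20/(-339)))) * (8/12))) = -272/854297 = -0.00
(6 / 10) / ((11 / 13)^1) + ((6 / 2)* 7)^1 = 1194 / 55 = 21.71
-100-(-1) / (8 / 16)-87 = -185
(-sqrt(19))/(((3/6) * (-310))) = 0.03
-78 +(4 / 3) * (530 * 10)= 20966 / 3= 6988.67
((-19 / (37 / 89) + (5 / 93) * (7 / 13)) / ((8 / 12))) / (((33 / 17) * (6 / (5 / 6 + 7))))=-408114019 / 8857134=-46.08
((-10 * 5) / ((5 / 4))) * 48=-1920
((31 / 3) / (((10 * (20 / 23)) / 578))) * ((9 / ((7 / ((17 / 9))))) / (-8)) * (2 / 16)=-3502969 / 134400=-26.06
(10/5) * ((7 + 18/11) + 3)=256/11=23.27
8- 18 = -10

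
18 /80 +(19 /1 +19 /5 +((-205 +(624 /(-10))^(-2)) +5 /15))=-88408507 /486720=-181.64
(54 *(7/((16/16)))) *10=3780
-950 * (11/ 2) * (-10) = 52250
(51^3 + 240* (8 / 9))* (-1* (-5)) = 1992965 / 3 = 664321.67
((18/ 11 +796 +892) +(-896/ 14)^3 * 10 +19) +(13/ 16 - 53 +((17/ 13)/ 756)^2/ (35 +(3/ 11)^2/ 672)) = -377218651486917621317/ 143988480011376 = -2619783.55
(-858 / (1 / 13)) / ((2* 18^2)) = -1859 / 108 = -17.21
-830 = -830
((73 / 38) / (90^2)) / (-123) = -73 / 37859400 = -0.00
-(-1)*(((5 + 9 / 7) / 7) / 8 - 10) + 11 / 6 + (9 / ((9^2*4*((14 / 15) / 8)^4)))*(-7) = -1088288 / 1029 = -1057.62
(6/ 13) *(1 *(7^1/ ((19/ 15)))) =630/ 247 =2.55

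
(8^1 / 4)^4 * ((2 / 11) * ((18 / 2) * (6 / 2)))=864 / 11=78.55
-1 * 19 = -19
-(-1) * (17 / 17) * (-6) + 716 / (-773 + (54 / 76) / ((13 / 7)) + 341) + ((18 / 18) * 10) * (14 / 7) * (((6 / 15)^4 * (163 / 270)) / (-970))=-165009725542 / 21544003125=-7.66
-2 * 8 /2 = -8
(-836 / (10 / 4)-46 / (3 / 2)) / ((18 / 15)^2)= -6845 / 27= -253.52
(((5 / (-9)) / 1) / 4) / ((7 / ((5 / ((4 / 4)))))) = -25 / 252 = -0.10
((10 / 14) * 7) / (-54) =-5 / 54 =-0.09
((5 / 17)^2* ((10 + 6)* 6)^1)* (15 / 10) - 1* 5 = 2155 / 289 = 7.46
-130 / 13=-10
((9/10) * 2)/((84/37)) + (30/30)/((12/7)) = 1.38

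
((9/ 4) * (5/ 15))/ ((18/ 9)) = 3/ 8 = 0.38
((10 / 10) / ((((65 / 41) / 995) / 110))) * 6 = 5384940 / 13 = 414226.15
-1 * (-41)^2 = -1681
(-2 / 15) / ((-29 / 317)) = 634 / 435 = 1.46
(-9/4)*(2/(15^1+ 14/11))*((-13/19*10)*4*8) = 205920/3401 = 60.55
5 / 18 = 0.28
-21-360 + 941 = 560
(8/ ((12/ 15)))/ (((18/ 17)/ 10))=850/ 9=94.44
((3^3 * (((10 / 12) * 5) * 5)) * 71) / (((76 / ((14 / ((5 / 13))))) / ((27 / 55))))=7850115 / 836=9390.09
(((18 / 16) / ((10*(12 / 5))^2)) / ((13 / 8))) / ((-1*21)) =-1 / 17472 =-0.00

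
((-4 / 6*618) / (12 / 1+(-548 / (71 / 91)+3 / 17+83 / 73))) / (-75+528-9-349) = 18150866 / 2883873485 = 0.01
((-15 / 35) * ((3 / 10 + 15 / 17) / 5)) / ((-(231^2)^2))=67 / 1882445345550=0.00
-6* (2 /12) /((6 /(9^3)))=-243 /2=-121.50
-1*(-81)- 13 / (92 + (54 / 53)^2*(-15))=17353211 / 214688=80.83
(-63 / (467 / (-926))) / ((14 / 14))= 58338 / 467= 124.92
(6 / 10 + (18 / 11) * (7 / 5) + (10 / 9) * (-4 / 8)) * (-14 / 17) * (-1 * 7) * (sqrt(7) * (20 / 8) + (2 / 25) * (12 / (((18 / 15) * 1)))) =26656 / 2475 + 3332 * sqrt(7) / 99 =99.82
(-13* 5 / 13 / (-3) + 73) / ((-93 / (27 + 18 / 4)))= -784 / 31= -25.29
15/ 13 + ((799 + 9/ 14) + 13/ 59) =8601321/ 10738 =801.02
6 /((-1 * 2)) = -3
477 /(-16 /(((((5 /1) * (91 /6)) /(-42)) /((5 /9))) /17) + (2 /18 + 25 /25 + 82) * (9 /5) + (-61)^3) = -10335 /4912867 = -0.00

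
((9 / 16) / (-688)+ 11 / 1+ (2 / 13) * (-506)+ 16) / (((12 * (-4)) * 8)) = 7276405 / 54951936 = 0.13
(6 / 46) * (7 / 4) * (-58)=-609 / 46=-13.24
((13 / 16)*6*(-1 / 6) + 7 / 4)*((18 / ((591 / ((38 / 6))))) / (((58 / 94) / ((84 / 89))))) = 281295 / 1016914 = 0.28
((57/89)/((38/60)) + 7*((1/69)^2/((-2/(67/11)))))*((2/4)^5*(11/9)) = 9385039/244067904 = 0.04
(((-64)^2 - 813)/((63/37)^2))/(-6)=-91723/486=-188.73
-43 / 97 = -0.44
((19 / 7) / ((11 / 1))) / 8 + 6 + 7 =8027 / 616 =13.03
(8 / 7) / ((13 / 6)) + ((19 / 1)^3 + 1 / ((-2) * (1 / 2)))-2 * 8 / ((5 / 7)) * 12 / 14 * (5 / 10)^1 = 3116262 / 455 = 6848.93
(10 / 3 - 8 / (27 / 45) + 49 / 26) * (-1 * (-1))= -211 / 26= -8.12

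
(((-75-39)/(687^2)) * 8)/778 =-152/61198647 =-0.00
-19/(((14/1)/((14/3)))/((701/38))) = -701/6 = -116.83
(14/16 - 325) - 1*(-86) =-1905/8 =-238.12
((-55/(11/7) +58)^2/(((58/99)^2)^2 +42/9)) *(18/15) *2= 304893173574/1148986585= 265.36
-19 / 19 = -1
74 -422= -348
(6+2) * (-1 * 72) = -576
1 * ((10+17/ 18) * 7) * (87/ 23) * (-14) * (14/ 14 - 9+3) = 20285.29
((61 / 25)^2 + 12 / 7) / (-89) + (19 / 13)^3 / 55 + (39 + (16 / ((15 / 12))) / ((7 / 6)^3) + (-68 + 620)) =276208070637899 / 461091255625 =599.03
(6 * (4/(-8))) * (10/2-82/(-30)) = -116/5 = -23.20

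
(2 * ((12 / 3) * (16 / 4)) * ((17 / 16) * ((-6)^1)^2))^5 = 2747306344218624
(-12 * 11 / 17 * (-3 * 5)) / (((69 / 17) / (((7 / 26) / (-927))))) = -770 / 92391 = -0.01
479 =479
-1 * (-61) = 61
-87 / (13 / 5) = -435 / 13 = -33.46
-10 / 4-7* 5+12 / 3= -67 / 2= -33.50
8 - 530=-522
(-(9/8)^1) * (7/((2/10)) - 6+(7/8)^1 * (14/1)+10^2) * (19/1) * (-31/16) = 2995065/512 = 5849.74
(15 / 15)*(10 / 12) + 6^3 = 1301 / 6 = 216.83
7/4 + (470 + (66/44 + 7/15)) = 28423/60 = 473.72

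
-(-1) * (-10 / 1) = -10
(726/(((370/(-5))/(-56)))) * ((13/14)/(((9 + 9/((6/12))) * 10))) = 3146/1665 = 1.89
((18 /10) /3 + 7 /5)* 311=622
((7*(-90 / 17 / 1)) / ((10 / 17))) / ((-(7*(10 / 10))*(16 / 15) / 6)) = 50.62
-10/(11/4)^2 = -160/121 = -1.32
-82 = -82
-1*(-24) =24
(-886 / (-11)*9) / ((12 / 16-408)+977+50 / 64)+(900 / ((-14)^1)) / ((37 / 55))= -4904379738 / 52014193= -94.29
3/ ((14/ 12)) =18/ 7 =2.57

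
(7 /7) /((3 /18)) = 6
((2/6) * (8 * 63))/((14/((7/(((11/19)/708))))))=1129968/11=102724.36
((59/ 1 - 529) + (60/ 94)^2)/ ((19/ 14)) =-14522620/ 41971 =-346.02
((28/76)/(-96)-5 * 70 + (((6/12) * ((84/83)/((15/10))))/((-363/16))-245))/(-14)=1557115675/36636864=42.50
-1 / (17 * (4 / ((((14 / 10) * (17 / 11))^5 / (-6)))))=1403737447 / 12078825000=0.12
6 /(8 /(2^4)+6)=12 /13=0.92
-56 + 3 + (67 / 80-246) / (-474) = -1990147 / 37920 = -52.48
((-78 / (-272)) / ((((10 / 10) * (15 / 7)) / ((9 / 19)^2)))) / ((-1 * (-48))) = 2457 / 3927680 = 0.00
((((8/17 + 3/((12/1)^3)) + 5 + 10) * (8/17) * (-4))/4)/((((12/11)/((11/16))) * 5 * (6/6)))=-3666421/3995136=-0.92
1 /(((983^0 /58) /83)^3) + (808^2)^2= 537793907640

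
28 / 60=7 / 15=0.47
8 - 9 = -1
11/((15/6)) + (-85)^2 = 36147/5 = 7229.40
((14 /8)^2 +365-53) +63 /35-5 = 24949 /80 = 311.86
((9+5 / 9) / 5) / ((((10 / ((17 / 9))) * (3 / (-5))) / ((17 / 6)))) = -12427 / 7290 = -1.70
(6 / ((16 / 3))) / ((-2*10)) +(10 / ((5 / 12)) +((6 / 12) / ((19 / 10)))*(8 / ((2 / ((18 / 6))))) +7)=103669 / 3040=34.10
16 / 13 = 1.23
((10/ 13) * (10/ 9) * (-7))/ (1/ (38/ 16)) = -3325/ 234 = -14.21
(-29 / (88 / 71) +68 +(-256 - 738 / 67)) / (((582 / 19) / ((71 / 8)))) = -64.44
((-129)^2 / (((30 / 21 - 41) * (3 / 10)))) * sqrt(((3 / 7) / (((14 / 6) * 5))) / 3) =-11094 * sqrt(15) / 277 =-155.12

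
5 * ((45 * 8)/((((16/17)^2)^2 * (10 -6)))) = 18792225/32768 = 573.49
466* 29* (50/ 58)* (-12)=-139800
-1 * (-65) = 65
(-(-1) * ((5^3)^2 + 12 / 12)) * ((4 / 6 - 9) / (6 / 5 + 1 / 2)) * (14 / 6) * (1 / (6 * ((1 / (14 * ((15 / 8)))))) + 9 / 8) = -150400250 / 153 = -983008.17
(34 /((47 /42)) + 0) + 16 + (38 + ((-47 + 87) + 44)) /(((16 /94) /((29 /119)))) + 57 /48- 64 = 14160639 /89488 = 158.24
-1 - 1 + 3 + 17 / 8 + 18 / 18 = 33 / 8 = 4.12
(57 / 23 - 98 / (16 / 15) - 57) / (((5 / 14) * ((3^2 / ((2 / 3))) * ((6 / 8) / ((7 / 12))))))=-146657 / 6210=-23.62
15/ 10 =3/ 2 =1.50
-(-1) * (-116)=-116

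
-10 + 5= -5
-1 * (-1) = 1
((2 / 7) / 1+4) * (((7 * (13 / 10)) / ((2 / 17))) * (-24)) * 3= -23868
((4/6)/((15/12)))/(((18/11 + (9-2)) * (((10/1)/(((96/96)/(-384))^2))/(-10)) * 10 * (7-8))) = 11/262656000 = 0.00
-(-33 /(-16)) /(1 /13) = -429 /16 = -26.81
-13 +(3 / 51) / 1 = -220 / 17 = -12.94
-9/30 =-3/10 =-0.30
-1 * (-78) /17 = 78 /17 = 4.59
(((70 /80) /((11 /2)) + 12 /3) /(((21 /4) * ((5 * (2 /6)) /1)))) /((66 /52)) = 1586 /4235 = 0.37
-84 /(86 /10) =-420 /43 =-9.77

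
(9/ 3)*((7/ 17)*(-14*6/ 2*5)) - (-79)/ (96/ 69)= -110231/ 544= -202.63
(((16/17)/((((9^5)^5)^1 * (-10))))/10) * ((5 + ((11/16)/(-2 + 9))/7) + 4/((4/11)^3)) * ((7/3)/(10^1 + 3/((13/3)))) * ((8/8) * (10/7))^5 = -299650000/199578933576404562205953911132163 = -0.00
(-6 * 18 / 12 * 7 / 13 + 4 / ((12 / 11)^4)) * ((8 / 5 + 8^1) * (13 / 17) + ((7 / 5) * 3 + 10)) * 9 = -249490229 / 636480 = -391.98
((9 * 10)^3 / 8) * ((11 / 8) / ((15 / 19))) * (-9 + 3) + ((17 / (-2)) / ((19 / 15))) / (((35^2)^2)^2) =-952256.25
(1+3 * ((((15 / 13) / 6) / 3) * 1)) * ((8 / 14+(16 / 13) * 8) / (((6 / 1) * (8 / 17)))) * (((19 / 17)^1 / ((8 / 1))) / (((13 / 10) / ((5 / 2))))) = 1.18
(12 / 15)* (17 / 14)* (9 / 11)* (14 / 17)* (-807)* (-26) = 755352 / 55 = 13733.67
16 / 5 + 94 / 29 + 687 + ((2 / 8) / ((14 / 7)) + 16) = 823097 / 1160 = 709.57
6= 6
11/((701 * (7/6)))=66/4907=0.01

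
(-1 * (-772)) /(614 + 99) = 772 /713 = 1.08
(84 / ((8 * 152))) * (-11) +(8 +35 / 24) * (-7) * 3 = -60613 / 304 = -199.38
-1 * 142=-142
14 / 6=7 / 3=2.33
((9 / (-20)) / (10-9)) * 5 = -9 / 4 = -2.25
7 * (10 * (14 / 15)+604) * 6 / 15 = 5152 / 3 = 1717.33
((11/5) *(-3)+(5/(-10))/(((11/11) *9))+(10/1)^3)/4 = 89401/360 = 248.34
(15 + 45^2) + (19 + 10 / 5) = 2061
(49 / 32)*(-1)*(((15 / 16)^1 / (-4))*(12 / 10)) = 441 / 1024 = 0.43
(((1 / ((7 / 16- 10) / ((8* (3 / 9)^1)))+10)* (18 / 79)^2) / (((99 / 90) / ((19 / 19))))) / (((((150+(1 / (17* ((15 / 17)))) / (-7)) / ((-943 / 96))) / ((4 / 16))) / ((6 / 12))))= -0.00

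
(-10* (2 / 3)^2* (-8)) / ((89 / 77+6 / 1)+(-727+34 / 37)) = -455840 / 9216981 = -0.05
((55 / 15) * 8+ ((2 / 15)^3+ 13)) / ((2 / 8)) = 169.34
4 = 4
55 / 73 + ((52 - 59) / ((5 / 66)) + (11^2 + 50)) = 28964 / 365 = 79.35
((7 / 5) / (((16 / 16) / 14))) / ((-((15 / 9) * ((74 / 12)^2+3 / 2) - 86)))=10584 / 10865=0.97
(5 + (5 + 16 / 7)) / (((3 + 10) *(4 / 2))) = 43 / 91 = 0.47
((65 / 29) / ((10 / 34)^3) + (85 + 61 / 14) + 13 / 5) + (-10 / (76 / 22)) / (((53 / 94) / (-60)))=4988853717 / 10221050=488.10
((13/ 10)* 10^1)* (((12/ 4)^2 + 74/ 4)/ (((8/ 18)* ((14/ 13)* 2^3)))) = 83655/ 896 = 93.36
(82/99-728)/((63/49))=-503930/891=-565.58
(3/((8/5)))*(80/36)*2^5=400/3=133.33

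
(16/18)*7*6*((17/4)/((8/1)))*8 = 476/3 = 158.67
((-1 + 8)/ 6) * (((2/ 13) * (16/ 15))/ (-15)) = -112/ 8775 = -0.01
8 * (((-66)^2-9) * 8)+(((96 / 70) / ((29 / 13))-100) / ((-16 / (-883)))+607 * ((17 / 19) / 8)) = 42086205699 / 154280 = 272791.07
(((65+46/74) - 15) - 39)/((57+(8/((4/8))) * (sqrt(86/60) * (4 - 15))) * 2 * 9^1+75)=-75680 * sqrt(1290)/812338293 - 789050/812338293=-0.00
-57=-57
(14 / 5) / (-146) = -7 / 365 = -0.02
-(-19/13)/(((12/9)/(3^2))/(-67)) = -34371/52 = -660.98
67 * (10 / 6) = 335 / 3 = 111.67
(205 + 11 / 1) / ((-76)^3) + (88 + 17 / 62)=150156391 / 1701032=88.27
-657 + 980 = 323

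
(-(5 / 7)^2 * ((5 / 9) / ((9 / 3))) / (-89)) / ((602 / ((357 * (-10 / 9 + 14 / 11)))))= 17000 / 167082993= 0.00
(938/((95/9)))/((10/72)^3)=393869952/11875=33168.00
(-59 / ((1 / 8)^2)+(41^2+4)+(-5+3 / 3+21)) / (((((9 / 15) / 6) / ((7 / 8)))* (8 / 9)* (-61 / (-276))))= -92373.75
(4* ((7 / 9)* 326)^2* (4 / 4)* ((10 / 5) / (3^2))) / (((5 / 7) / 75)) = 1458106720 / 243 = 6000439.18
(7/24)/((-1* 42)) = -0.01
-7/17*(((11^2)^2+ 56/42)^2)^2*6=-52125977473155687374/459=-113564221074413262.25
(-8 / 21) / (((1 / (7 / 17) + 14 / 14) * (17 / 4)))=-4 / 153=-0.03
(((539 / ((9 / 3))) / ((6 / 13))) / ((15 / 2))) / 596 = 7007 / 80460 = 0.09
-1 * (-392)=392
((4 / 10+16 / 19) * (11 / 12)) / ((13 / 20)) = 1298 / 741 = 1.75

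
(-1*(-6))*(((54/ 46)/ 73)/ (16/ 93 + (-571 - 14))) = -15066/ 91319131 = -0.00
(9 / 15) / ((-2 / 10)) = -3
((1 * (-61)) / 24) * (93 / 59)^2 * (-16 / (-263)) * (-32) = 11255232 / 915503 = 12.29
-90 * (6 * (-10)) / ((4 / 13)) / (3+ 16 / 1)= 923.68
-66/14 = -33/7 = -4.71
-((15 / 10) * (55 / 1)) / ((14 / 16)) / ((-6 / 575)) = 9035.71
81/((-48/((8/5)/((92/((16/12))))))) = -0.04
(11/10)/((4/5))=11/8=1.38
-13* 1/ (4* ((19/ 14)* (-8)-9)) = 91/ 556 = 0.16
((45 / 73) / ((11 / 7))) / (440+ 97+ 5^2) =315 / 451286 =0.00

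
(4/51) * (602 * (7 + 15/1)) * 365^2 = 7057727600/51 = 138386815.69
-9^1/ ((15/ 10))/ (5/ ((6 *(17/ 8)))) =-153/ 10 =-15.30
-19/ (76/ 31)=-31/ 4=-7.75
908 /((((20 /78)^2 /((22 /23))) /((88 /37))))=668436912 /21275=31418.89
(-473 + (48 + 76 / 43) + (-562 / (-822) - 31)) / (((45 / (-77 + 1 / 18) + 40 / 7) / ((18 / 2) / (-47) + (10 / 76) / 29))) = 150495009221753 / 9104124430452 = 16.53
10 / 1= 10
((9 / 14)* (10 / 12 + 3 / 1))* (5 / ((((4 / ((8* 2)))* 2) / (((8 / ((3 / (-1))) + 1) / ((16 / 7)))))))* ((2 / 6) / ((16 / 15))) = -2875 / 512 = -5.62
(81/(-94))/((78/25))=-0.28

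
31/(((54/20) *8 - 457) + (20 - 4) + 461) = 155/208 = 0.75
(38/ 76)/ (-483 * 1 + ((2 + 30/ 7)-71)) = -7/ 7668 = -0.00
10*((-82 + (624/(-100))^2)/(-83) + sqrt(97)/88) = 5*sqrt(97)/44 + 53828/10375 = 6.31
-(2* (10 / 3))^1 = -20 / 3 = -6.67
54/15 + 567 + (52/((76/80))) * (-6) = 23007/95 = 242.18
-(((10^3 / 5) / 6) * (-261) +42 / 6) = 8693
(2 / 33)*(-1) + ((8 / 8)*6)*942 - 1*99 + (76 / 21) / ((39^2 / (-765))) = 216710141 / 39039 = 5551.12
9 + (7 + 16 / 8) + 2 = 20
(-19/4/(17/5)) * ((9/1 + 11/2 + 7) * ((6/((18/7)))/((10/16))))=-5719/51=-112.14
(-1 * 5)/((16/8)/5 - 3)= 25/13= 1.92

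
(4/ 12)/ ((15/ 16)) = 16/ 45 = 0.36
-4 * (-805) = 3220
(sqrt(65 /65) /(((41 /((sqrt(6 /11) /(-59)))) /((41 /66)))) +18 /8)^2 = 1125870281 /222394128 - 3 * sqrt(66) /28556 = 5.06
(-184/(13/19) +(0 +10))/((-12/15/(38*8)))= 1279080/13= 98390.77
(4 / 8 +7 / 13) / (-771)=-9 / 6682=-0.00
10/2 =5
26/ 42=13/ 21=0.62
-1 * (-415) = 415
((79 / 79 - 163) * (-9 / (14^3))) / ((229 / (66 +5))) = 51759 / 314188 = 0.16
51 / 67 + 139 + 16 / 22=103540 / 737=140.49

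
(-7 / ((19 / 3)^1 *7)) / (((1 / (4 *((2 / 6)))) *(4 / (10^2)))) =-100 / 19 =-5.26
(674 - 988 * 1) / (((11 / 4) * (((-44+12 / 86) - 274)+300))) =6751 / 1056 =6.39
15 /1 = 15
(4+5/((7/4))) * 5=240/7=34.29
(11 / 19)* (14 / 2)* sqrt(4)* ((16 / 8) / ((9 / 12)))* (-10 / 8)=-1540 / 57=-27.02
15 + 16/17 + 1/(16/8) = 559/34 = 16.44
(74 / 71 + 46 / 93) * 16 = 162368 / 6603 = 24.59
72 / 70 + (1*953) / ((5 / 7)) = 46733 / 35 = 1335.23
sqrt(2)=1.41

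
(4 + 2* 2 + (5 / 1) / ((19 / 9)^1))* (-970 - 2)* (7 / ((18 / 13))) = -968058 / 19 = -50950.42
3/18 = 1/6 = 0.17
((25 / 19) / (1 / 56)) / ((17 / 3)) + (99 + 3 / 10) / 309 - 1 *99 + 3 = -27505327 / 332690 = -82.68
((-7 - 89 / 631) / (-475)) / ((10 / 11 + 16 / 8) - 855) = -49566 / 2809322425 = -0.00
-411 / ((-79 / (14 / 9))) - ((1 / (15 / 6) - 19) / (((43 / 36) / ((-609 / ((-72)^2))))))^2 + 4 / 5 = 15554857147 / 2804563200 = 5.55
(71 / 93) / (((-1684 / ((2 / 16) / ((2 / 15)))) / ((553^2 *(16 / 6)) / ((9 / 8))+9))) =-6948066745 / 22552128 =-308.09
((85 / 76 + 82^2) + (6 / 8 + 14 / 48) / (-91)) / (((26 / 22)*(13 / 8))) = 3501.83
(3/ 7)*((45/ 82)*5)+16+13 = 30.18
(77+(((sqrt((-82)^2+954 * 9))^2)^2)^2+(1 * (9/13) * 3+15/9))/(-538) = -2142719736113193149/20982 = -102121806124925.80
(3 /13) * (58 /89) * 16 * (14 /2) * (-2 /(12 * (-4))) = 812 /1157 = 0.70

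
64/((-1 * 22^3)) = -8/1331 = -0.01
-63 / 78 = -21 / 26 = -0.81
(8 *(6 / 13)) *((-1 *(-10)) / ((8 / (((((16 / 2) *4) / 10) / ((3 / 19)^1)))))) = 1216 / 13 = 93.54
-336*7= -2352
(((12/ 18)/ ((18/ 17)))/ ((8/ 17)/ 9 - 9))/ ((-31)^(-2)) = -277729/ 4107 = -67.62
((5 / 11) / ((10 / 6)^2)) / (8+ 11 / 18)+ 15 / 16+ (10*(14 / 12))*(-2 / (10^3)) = 381853 / 409200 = 0.93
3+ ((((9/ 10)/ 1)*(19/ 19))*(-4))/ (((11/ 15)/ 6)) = -291/ 11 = -26.45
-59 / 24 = -2.46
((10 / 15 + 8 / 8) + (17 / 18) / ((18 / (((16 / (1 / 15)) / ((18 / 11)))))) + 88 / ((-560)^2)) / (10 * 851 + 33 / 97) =8650719281 / 7863411376800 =0.00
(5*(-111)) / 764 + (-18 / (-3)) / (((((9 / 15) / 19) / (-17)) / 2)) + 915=-4236935 / 764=-5545.73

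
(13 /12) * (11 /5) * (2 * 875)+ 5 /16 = 200215 /48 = 4171.15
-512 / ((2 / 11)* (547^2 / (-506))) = 1424896 / 299209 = 4.76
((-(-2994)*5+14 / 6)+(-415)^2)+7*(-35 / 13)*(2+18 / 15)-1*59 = 7296043 / 39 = 187078.03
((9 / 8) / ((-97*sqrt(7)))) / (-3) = 3*sqrt(7) / 5432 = 0.00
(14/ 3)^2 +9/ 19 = 3805/ 171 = 22.25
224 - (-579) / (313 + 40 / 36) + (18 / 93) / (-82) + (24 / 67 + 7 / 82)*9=110659511993 / 481477678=229.83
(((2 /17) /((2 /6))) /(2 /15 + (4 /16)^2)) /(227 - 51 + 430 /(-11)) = 2640 /200549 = 0.01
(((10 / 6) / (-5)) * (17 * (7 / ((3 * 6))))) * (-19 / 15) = 2261 / 810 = 2.79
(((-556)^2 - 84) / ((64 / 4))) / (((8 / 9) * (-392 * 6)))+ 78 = 1725075 / 25088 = 68.76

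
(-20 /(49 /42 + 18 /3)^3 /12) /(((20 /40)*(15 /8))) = -384 /79507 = -0.00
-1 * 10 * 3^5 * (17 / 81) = -510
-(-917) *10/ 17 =9170/ 17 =539.41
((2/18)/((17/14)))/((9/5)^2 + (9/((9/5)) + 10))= 175/34884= 0.01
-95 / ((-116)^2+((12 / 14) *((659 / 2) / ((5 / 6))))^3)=-4073125 / 1669643881928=-0.00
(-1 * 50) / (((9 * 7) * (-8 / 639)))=1775 / 28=63.39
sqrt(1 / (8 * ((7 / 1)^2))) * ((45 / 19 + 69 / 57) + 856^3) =31679495.95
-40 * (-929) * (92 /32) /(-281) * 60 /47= -6410100 /13207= -485.36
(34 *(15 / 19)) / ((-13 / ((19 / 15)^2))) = -646 / 195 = -3.31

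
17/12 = 1.42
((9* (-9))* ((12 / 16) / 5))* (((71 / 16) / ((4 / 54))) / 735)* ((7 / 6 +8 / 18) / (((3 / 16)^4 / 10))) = -3162624 / 245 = -12908.67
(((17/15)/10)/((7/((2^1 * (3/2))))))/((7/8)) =68/1225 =0.06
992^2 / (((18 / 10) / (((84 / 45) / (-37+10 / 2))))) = -861056 / 27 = -31890.96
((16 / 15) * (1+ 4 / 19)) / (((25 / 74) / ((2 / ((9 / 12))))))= 10.19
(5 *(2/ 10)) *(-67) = -67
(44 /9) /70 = 22 /315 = 0.07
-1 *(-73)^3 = 389017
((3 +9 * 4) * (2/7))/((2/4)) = 156/7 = 22.29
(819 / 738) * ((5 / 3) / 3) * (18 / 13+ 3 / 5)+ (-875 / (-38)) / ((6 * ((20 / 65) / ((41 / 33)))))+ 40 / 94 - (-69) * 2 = 155.15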